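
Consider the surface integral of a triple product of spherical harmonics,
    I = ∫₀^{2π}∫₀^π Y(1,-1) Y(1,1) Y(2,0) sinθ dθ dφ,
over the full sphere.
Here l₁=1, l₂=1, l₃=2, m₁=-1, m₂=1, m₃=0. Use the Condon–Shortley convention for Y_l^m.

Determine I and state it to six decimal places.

Rules hold: Σm=0, L=4 even, 0≤2≤2.
N = 3·3·5 = 45
Δ = 0!·2!·2!/5! = 1/30
Racah Σ t=0..0: t=0:+1/1 = 1/1
⇒ 3j(1 1 2; 0 0 0)² = 2/15, sgn +1
Racah Σ t=0..0: t=0:+1/4 = 1/4
⇒ 3j(1 1 2; -1 1 0)² = 1/30, sgn +1
4πI² = N·(3j₀)²·(3jₘ)² = 1/5
I = +1·√(0.2/4π) = 0.12615663

0.126157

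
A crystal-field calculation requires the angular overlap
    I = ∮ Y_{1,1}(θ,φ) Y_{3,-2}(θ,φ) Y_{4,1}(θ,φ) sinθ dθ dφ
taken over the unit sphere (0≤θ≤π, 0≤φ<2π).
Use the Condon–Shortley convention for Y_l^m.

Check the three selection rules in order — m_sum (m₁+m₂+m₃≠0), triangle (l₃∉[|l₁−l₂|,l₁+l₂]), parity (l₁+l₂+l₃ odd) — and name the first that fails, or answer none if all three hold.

azimuthal sum: 1 − 2 + 1 = 0  ✓
2 ≤ 4 ≤ 4 (triangle on l)  ✓
L = 1 + 3 + 4 = 8 (even)  ✓

none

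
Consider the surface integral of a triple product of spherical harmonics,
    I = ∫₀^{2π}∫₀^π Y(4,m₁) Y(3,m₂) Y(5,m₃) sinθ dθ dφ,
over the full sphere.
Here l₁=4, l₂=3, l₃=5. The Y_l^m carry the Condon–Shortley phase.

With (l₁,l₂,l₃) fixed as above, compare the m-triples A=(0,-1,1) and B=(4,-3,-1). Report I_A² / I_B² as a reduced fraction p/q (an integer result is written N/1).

121/42

Same 4,3,5: normalisation and zero-m 3j drop out of the ratio.
A: Δ: 2! 6! 4! / 13! → 1/180180; sum: t=0:+1/384 t=1:−1/216 t=2:+1/2304 = -11/6912; 3j²(4 3 5; 0 -1 1) = Δ·Π!·Σ² = 11/1638  (sign -1)
B: Δ: 2! 6! 4! / 13! → 1/180180; sum: t=0:+1/34560 = 1/34560; 3j²(4 3 5; 4 -3 -1) = Δ·Π!·Σ² = 1/429  (sign +1)
I_A²/I_B² = (11/1638)/(1/429) = 121/42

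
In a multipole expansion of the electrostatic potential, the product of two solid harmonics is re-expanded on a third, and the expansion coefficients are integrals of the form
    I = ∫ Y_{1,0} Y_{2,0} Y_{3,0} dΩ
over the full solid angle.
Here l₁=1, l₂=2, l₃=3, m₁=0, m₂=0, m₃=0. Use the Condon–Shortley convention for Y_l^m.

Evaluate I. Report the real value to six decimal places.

0.247767

m-sum 0 ✓  L=6 even ✓  1≤3≤3 ✓
Π(2lᵢ+1) = 3×5×7 = 105
triangle coeff Δ(1,2,3) = 1/105
Σ_t [0,0]: t=0:+1/4 = 1/4
(3j)²=3/35 [(1 2 3; 0 0 0)], sign=-1
(m-triple is (0,0,0) — same symbol as above.)
⇒ 4πI² = 27/35
I = (+1)√(27/35/(4π)) = 0.24776670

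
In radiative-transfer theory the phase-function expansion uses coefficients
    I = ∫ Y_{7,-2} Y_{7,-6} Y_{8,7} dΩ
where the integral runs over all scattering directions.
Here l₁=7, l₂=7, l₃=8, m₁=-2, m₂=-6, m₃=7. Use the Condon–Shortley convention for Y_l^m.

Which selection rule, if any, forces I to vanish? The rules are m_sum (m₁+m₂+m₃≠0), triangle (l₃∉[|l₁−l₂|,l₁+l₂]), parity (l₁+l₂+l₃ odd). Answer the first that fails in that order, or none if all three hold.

m_sum

m₁+m₂+m₃ = -2 − 6 + 7 = -1  ✗
triangle: |7−7|=0 ≤ l₃=8 ≤ 7+7=14
parity: l₁+l₂+l₃ = 22 is even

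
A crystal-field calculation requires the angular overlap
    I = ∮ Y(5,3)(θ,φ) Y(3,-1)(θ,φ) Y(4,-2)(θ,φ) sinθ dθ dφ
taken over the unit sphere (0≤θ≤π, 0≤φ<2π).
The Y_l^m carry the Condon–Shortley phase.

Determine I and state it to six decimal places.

-0.144236

Checks pass: Σm=0; 12 even; l₃=4∈[2,8].
(2·5+1)(2·3+1)(2·4+1) = 693
Δ: 4! 6! 2! / 13! → 1/180180
sum: t=1:−1/576 t=2:+1/144 t=3:−1/576 = 1/288
3j²(5 3 4; 0 0 0) = Δ·Π!·Σ² = 20/1001  (sign +1)
sum: t=0:+1/2304 t=1:−1/720 t=2:+1/5760 = -1/1280
3j²(5 3 4; 3 -1 -2) = Δ·Π!·Σ² = 27/1430  (sign -1)
combine: 4πI² = 693·20/1001·27/1430 = 486/1859
take √, sign -1: I = -0.14423595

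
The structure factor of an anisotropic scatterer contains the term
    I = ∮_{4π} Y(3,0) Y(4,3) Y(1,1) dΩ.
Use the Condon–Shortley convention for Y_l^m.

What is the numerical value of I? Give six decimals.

0 + 3 + 1 = 4 ≠ 0: azimuthal integral kills it; I = 0

0.000000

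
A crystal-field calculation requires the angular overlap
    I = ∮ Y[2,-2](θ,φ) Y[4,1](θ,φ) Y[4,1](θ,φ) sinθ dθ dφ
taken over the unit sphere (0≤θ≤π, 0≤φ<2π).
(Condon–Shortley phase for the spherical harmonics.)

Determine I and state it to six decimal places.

0.200662

Rules hold: Σm=0, L=10 even, 2≤4≤6.
N = 5·9·9 = 405
Δ = 2!·2!·6!/11! = 1/13860
Racah Σ t=0..2: t=0:+1/192 t=1:−1/36 t=2:+1/192 = -5/288
⇒ 3j(2 4 4; 0 0 0)² = 20/693, sgn -1
Racah Σ t=2..2: t=2:+1/144 = 1/144
⇒ 3j(2 4 4; -2 1 1)² = 10/231, sgn -1
4πI² = N·(3j₀)²·(3jₘ)² = 3000/5929
I = +1·√(0.505988/4π) = 0.20066192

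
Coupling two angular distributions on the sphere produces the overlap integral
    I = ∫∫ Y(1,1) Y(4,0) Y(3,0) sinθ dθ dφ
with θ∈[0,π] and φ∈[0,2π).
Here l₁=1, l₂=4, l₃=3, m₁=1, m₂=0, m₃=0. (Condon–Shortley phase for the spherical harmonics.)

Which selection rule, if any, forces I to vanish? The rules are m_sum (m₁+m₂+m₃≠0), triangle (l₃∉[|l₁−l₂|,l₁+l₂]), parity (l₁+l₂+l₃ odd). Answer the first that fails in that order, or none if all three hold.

m_sum

m₁+m₂+m₃ = 1 + 0 + 0 = 1  ✗
triangle: |1−4|=3 ≤ l₃=3 ≤ 1+4=5
parity: l₁+l₂+l₃ = 8 is even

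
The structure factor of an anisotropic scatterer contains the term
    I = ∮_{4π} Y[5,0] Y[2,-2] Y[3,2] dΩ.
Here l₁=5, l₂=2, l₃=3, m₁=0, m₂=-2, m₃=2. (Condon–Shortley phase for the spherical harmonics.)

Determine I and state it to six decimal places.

Rules hold: Σm=0, L=10 even, 3≤3≤7.
N = 11·5·7 = 385
Δ = 4!·6!·0!/11! = 1/2310
Racah Σ t=2..2: t=2:+1/144 = 1/144
⇒ 3j(5 2 3; 0 0 0)² = 10/231, sgn -1
Racah Σ t=0..0: t=0:+1/2880 = 1/2880
⇒ 3j(5 2 3; 0 -2 2)² = 1/462, sgn -1
4πI² = N·(3j₀)²·(3jₘ)² = 25/693
I = +1·√(0.036075/4π) = 0.05357948

0.053579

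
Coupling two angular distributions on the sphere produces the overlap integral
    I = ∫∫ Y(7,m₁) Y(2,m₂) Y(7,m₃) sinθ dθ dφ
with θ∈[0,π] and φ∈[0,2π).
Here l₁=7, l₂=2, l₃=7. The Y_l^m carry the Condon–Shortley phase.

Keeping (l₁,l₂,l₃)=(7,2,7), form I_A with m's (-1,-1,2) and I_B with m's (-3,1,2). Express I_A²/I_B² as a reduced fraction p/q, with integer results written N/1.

243/625

Shared (l₁,l₂,l₃)=(7,2,7): N and (l;000)² cancel in I_A²/I_B².
A: Δ = 2!·12!·2!/17! = 1/185640; Racah Σ t=0..1: t=0:+1/1935360 t=1:−1/1209600 = -1/3225600; ⇒ 3j(7 2 7; -1 -1 2)² = 243/61880, sgn +1
B: Δ = 2!·12!·2!/17! = 1/185640; Racah Σ t=1..2: t=1:−1/4354560 t=2:+1/1935360 = 1/3483648; ⇒ 3j(7 2 7; -3 1 2)² = 125/12376, sgn -1
I_A²/I_B² = (243/61880)/(125/12376) = 243/625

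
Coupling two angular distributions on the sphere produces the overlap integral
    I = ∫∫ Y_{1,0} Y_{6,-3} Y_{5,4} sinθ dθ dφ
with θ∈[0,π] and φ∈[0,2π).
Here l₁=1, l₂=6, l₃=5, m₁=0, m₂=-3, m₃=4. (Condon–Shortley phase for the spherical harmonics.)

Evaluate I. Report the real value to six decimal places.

m-sum = 0 − 3 + 4 = 1 ≠ 0 ⇒ I = 0

0.000000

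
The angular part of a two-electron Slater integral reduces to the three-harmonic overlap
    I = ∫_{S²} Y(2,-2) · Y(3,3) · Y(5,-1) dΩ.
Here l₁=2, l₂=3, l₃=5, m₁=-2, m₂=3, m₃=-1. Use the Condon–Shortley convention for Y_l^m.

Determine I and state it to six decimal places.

-0.023961

Checks pass: Σm=0; 10 even; l₃=5∈[1,5].
(2·2+1)(2·3+1)(2·5+1) = 385
Δ: 0! 4! 6! / 11! → 1/2310
sum: t=0:+1/144 = 1/144
3j²(2 3 5; 0 0 0) = Δ·Π!·Σ² = 10/231  (sign -1)
sum: t=0:+1/17280 = 1/17280
3j²(2 3 5; -2 3 -1) = Δ·Π!·Σ² = 1/2310  (sign +1)
combine: 4πI² = 385·10/231·1/2310 = 5/693
take √, sign -1: I = -0.02396147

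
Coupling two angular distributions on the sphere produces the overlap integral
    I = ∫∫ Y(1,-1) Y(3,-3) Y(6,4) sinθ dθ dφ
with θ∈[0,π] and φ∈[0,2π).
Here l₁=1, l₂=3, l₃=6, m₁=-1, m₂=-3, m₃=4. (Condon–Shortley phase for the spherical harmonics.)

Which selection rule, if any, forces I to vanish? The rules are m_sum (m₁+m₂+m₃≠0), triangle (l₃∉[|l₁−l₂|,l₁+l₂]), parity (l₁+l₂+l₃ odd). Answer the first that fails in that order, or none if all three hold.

azimuthal sum: -1 − 3 + 4 = 0  ✓
2 ≤ 6 ≤ 4 (triangle on l)  ✗
L = 1 + 3 + 6 = 10 (even)

triangle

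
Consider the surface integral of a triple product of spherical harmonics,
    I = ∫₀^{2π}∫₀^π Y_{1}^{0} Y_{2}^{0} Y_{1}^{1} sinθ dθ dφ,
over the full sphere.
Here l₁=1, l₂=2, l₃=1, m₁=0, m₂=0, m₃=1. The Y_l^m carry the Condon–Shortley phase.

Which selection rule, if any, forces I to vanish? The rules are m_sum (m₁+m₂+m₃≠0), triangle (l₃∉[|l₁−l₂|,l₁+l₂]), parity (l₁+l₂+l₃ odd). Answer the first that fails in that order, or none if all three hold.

Σmᵢ = 1  ✗
l₃∈[|l₁−l₂|,l₁+l₂]=[1,3], have l₃=1
Σlᵢ = 4 ⇒ even

m_sum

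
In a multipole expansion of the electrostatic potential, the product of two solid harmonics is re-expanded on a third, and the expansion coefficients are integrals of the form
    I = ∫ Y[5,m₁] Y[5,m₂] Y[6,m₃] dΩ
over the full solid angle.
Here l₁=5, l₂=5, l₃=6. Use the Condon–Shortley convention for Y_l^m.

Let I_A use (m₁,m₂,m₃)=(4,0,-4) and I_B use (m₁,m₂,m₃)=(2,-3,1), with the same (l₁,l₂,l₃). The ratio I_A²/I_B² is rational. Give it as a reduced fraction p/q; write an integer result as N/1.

l's match ⇒ only the (l;m) 3-j factors differ between A and B.
A: triangle coeff Δ(5,5,6) = 1/28588560; Σ_t [0,1]: t=0:+1/345600 t=1:−1/207360 = -1/518400; (3j)²=12/2431 [(5 5 6; 4 0 -4)], sign=-1
B: triangle coeff Δ(5,5,6) = 1/28588560; Σ_t [0,2]: t=0:+1/41472 t=1:−1/34560 t=2:+1/345600 = -1/518400; (3j)²=7/36465 [(5 5 6; 2 -3 1)], sign=+1
I_A²/I_B² = (12/2431)/(7/36465) = 180/7

180/7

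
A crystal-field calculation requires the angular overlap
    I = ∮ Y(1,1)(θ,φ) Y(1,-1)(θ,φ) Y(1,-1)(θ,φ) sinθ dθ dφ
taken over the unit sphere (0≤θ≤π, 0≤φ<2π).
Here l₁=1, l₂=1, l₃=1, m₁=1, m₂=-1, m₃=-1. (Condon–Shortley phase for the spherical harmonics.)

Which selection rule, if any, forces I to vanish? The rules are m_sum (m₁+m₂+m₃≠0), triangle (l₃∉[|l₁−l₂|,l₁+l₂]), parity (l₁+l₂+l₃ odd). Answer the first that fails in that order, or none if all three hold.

m_sum

m₁+m₂+m₃ = 1 − 1 − 1 = -1  ✗
triangle: |1−1|=0 ≤ l₃=1 ≤ 1+1=2
parity: l₁+l₂+l₃ = 3 is odd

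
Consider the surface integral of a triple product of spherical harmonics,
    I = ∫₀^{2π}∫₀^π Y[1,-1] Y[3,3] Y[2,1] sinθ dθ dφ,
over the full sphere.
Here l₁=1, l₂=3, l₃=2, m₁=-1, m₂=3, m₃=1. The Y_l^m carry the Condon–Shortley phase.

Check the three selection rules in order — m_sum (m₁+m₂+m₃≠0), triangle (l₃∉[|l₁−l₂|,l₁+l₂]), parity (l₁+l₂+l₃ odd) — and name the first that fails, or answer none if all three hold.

m_sum

Σmᵢ = 3  ✗
l₃∈[|l₁−l₂|,l₁+l₂]=[2,4], have l₃=2
Σlᵢ = 6 ⇒ even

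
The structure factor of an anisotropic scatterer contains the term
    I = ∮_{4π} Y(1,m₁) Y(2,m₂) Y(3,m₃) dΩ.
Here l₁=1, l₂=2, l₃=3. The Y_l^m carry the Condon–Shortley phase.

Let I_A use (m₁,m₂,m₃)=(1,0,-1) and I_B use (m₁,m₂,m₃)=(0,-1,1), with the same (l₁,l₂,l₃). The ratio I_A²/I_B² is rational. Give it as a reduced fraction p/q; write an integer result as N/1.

3/4

Same 1,2,3: normalisation and zero-m 3j drop out of the ratio.
A: Δ: 0! 2! 4! / 7! → 1/105; sum: t=0:+1/8 = 1/8; 3j²(1 2 3; 1 0 -1) = Δ·Π!·Σ² = 2/35  (sign +1)
B: Δ: 0! 2! 4! / 7! → 1/105; sum: t=0:+1/6 = 1/6; 3j²(1 2 3; 0 -1 1) = Δ·Π!·Σ² = 8/105  (sign +1)
I_A²/I_B² = (2/35)/(8/105) = 3/4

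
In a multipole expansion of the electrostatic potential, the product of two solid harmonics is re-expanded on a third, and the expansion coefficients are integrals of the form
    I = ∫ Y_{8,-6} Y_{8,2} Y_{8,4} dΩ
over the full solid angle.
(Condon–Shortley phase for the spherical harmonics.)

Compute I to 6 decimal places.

Checks pass: Σm=0; 24 even; l₃=8∈[0,16].
(2·8+1)(2·8+1)(2·8+1) = 4913
Δ: 8! 8! 8! / 25! → 1/236637794250
sum: t=0:+1/65548320768000 t=1:−1/128024064000 t=2:+1/2985984000 t=3:−1/373248000 t=4:+1/191102976 t=5:−1/373248000 t=6:+1/2985984000 t=7:−1/128024064000 t=8:+1/65548320768000 = 11/20808990720
3j²(8 8 8; 0 0 0) = Δ·Π!·Σ² = 490/96577  (sign +1)
sum: t=6:+1/33443020800 t=7:−1/18289152000 t=8:+1/83607552000 = -1/78033715200
3j²(8 8 8; -6 2 4) = Δ·Π!·Σ² = 27/7429  (sign -1)
combine: 4πI² = 4913·490/96577·27/7429 = 224910/2482597
take √, sign -1: I = -0.08490756

-0.084908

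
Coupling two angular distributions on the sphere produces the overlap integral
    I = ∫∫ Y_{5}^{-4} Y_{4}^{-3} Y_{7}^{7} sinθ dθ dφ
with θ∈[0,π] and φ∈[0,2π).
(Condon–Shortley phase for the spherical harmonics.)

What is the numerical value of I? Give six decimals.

Rules hold: Σm=0, L=16 even, 1≤7≤9.
N = 11·9·15 = 1485
Δ = 2!·8!·6!/17! = 1/6126120
Racah Σ t=0..2: t=0:+1/69120 t=1:−1/20736 t=2:+1/69120 = -1/51840
⇒ 3j(5 4 7; 0 0 0)² = 280/21879, sgn +1
Racah Σ t=1..1: t=1:−1/29030400 = -1/29030400
⇒ 3j(5 4 7; -4 -3 7)² = 21/680, sgn -1
4πI² = N·(3j₀)²·(3jₘ)² = 2205/3757
I = -1·√(0.586904/4π) = -0.21611194

-0.216112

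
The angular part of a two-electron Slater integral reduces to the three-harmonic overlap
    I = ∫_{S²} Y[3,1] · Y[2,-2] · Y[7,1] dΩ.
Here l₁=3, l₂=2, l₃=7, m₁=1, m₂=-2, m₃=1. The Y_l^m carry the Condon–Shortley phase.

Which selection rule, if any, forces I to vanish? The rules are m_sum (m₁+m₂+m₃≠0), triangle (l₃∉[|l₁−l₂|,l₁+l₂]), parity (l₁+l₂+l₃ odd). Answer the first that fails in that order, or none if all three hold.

azimuthal sum: 1 − 2 + 1 = 0  ✓
1 ≤ 7 ≤ 5 (triangle on l)  ✗
L = 3 + 2 + 7 = 12 (even)

triangle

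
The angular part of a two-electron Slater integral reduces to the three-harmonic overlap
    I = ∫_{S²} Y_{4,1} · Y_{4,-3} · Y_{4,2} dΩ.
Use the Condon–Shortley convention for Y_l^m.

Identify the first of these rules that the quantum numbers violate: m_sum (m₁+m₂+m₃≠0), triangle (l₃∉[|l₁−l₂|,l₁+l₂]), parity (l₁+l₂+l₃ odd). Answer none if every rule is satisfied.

none

m₁+m₂+m₃ = 1 − 3 + 2 = 0  ✓
triangle: |4−4|=0 ≤ l₃=4 ≤ 4+4=8  ✓
parity: l₁+l₂+l₃ = 12 is even  ✓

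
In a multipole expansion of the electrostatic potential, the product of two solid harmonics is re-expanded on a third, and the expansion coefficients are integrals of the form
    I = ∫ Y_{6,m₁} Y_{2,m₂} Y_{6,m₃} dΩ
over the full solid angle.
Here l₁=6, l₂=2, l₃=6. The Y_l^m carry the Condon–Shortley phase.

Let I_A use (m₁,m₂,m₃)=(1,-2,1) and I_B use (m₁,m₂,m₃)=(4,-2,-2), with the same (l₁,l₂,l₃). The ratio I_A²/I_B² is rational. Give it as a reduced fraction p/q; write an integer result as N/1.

49/30

l's match ⇒ only the (l;m) 3-j factors differ between A and B.
A: triangle coeff Δ(6,2,6) = 1/90090; Σ_t [0,0]: t=0:+1/57600 = 1/57600; (3j)²=21/715 [(6 2 6; 1 -2 1)], sign=-1
B: triangle coeff Δ(6,2,6) = 1/90090; Σ_t [0,0]: t=0:+1/322560 = 1/322560; (3j)²=18/1001 [(6 2 6; 4 -2 -2)], sign=+1
I_A²/I_B² = (21/715)/(18/1001) = 49/30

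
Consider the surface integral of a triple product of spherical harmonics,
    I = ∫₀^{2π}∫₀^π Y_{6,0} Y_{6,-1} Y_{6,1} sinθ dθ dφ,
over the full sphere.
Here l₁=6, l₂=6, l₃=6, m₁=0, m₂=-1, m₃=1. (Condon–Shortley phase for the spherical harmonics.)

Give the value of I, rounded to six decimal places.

m-sum 0 ✓  L=18 even ✓  0≤6≤12 ✓
Π(2lᵢ+1) = 13×13×13 = 2197
triangle coeff Δ(6,6,6) = 1/325909584
Σ_t [0,6]: t=0:+1/373248000 t=1:−1/1728000 t=2:+1/110592 t=3:−1/46656 t=4:+1/110592 t=5:−1/1728000 t=6:+1/373248000 = -7/1555200
(3j)²=400/46189 [(6 6 6; 0 0 0)], sign=-1
Σ_t [0,5]: t=0:+1/62208000 t=1:−1/691200 t=2:+1/82944 t=3:−1/62208 t=4:+1/276480 t=5:−1/10368000 = -1/518400
(3j)²=100/46189 [(6 6 6; 0 -1 1)], sign=+1
⇒ 4πI² = 520000/12623809
I = (-1)√(520000/12623809/(4π)) = -0.05725343

-0.057253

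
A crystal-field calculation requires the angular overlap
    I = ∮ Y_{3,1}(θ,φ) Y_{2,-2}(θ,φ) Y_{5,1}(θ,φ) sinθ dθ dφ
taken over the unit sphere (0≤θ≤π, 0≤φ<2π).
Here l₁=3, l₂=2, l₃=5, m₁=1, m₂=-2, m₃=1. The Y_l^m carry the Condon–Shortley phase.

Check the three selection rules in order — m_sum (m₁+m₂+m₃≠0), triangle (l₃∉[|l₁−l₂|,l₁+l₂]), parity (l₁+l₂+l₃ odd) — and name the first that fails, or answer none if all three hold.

none

m₁+m₂+m₃ = 1 − 2 + 1 = 0  ✓
triangle: |3−2|=1 ≤ l₃=5 ≤ 3+2=5  ✓
parity: l₁+l₂+l₃ = 10 is even  ✓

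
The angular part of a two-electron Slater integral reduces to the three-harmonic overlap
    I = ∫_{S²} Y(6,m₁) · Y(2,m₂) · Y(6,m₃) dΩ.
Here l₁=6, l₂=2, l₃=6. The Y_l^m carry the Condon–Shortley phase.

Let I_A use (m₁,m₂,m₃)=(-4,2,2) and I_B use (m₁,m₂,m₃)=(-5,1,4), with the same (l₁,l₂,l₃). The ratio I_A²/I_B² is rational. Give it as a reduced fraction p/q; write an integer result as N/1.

Shared (l₁,l₂,l₃)=(6,2,6): N and (l;000)² cancel in I_A²/I_B².
A: Δ = 2!·10!·2!/15! = 1/90090; Racah Σ t=2..2: t=2:+1/322560 = 1/322560; ⇒ 3j(6 2 6; -4 2 2)² = 18/1001, sgn +1
B: Δ = 2!·10!·2!/15! = 1/90090; Racah Σ t=1..2: t=1:−1/7257600 t=2:+1/725760 = 1/806400; ⇒ 3j(6 2 6; -5 1 4)² = 27/910, sgn +1
I_A²/I_B² = (18/1001)/(27/910) = 20/33

20/33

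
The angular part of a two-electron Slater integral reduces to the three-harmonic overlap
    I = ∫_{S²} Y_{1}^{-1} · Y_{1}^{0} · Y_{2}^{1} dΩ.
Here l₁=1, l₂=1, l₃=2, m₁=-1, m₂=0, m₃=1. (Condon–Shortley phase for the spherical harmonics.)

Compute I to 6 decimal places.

Rules hold: Σm=0, L=4 even, 0≤2≤2.
N = 3·3·5 = 45
Δ = 0!·2!·2!/5! = 1/30
Racah Σ t=0..0: t=0:+1/1 = 1/1
⇒ 3j(1 1 2; 0 0 0)² = 2/15, sgn +1
Racah Σ t=0..0: t=0:+1/2 = 1/2
⇒ 3j(1 1 2; -1 0 1)² = 1/10, sgn -1
4πI² = N·(3j₀)²·(3jₘ)² = 3/5
I = -1·√(0.6/4π) = -0.21850969

-0.218510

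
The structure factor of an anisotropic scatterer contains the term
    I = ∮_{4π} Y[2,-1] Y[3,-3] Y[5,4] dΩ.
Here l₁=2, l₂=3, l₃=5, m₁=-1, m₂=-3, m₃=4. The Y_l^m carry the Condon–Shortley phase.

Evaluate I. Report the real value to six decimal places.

0.219610

Rules hold: Σm=0, L=10 even, 1≤5≤5.
N = 5·7·11 = 385
Δ = 0!·4!·6!/11! = 1/2310
Racah Σ t=0..0: t=0:+1/144 = 1/144
⇒ 3j(2 3 5; 0 0 0)² = 10/231, sgn -1
Racah Σ t=0..0: t=0:+1/4320 = 1/4320
⇒ 3j(2 3 5; -1 -3 4)² = 2/55, sgn -1
4πI² = N·(3j₀)²·(3jₘ)² = 20/33
I = +1·√(0.606061/4π) = 0.21961050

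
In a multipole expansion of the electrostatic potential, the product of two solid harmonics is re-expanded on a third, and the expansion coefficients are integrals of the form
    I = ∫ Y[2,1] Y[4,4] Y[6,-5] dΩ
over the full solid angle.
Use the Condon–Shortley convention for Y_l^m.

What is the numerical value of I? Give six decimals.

-0.204295

m-sum 0 ✓  L=12 even ✓  2≤6≤6 ✓
Π(2lᵢ+1) = 5×9×13 = 585
triangle coeff Δ(2,4,6) = 1/6435
Σ_t [0,0]: t=0:+1/2304 = 1/2304
(3j)²=5/143 [(2 4 6; 0 0 0)], sign=+1
Σ_t [0,0]: t=0:+1/241920 = 1/241920
(3j)²=1/39 [(2 4 6; 1 4 -5)], sign=-1
⇒ 4πI² = 75/143
I = (-1)√(75/143/(4π)) = -0.20429497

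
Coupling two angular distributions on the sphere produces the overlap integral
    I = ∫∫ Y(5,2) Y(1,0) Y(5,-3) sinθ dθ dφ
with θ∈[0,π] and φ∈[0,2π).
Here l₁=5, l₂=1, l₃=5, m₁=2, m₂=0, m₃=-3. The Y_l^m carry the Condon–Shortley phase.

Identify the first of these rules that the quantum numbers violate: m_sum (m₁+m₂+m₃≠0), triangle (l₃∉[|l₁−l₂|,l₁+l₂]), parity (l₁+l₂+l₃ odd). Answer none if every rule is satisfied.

azimuthal sum: 2 + 0 − 3 = -1  ✗
4 ≤ 5 ≤ 6 (triangle on l)
L = 5 + 1 + 5 = 11 (odd)

m_sum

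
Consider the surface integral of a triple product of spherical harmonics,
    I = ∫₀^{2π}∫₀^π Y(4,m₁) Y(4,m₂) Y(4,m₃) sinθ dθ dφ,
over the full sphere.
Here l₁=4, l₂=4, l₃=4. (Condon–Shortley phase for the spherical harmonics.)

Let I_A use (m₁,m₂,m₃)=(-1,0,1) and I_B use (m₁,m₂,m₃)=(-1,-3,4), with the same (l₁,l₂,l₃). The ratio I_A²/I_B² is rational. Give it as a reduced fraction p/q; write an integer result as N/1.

Same 4,4,4: normalisation and zero-m 3j drop out of the ratio.
A: Δ: 4! 4! 4! / 13! → 1/450450; sum: t=1:−1/864 t=2:+1/96 t=3:−1/144 t=4:+1/3456 = 1/384; 3j²(4 4 4; -1 0 1) = Δ·Π!·Σ² = 9/2002  (sign -1)
B: Δ: 4! 4! 4! / 13! → 1/450450; sum: t=1:−1/3456 = -1/3456; 3j²(4 4 4; -1 -3 4) = Δ·Π!·Σ² = 35/1287  (sign -1)
I_A²/I_B² = (9/2002)/(35/1287) = 81/490

81/490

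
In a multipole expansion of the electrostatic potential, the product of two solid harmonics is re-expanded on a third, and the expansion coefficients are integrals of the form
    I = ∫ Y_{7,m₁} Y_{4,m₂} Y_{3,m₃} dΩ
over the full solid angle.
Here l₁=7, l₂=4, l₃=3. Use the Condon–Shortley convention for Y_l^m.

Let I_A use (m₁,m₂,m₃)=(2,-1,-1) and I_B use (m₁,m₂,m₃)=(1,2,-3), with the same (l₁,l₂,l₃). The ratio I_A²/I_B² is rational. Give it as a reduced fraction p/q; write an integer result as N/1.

45/1

Shared (l₁,l₂,l₃)=(7,4,3): N and (l;000)² cancel in I_A²/I_B².
A: Δ = 8!·6!·0!/15! = 1/45045; Racah Σ t=3..3: t=3:−1/34560 = -1/34560; ⇒ 3j(7 4 3; 2 -1 -1)² = 4/143, sgn -1
B: Δ = 8!·6!·0!/15! = 1/45045; Racah Σ t=6..6: t=6:+1/1036800 = 1/1036800; ⇒ 3j(7 4 3; 1 2 -3)² = 4/6435, sgn +1
I_A²/I_B² = (4/143)/(4/6435) = 45/1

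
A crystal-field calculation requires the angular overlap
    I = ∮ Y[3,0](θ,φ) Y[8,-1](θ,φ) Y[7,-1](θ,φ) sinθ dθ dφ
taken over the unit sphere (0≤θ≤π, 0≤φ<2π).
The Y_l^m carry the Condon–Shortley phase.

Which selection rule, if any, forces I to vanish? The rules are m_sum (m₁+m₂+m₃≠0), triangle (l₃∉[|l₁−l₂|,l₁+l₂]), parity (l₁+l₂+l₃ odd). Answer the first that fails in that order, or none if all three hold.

m_sum

Σmᵢ = -2  ✗
l₃∈[|l₁−l₂|,l₁+l₂]=[5,11], have l₃=7
Σlᵢ = 18 ⇒ even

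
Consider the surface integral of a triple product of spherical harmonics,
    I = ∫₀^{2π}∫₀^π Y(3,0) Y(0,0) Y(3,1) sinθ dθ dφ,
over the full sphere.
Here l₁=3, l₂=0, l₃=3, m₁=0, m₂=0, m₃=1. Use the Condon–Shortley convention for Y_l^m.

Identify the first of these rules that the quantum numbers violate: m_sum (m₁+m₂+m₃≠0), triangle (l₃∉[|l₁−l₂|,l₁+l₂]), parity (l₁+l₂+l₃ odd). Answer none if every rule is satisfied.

m_sum

Σmᵢ = 1  ✗
l₃∈[|l₁−l₂|,l₁+l₂]=[3,3], have l₃=3
Σlᵢ = 6 ⇒ even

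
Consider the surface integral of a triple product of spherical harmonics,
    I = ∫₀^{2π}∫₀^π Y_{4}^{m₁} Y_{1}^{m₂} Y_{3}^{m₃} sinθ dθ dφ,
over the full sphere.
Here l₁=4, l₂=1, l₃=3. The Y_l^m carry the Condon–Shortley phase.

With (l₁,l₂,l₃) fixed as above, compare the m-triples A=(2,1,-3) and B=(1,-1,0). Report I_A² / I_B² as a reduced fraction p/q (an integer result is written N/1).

Shared (l₁,l₂,l₃)=(4,1,3): N and (l;000)² cancel in I_A²/I_B².
A: Δ = 2!·6!·0!/9! = 1/252; Racah Σ t=2..2: t=2:+1/1440 = 1/1440; ⇒ 3j(4 1 3; 2 1 -3)² = 1/252, sgn +1
B: Δ = 2!·6!·0!/9! = 1/252; Racah Σ t=0..0: t=0:+1/72 = 1/72; ⇒ 3j(4 1 3; 1 -1 0)² = 5/126, sgn -1
I_A²/I_B² = (1/252)/(5/126) = 1/10

1/10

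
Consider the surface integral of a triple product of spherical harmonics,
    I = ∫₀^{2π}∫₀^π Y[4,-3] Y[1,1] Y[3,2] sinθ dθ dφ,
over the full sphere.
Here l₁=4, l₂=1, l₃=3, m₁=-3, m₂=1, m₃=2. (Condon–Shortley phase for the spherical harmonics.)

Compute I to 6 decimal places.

-0.282095

Rules hold: Σm=0, L=8 even, 3≤3≤5.
N = 9·3·7 = 189
Δ = 2!·6!·0!/9! = 1/252
Racah Σ t=1..1: t=1:−1/36 = -1/36
⇒ 3j(4 1 3; 0 0 0)² = 4/63, sgn +1
Racah Σ t=2..2: t=2:+1/240 = 1/240
⇒ 3j(4 1 3; -3 1 2)² = 1/12, sgn -1
4πI² = N·(3j₀)²·(3jₘ)² = 1/1
I = -1·√(1/4π) = -0.28209479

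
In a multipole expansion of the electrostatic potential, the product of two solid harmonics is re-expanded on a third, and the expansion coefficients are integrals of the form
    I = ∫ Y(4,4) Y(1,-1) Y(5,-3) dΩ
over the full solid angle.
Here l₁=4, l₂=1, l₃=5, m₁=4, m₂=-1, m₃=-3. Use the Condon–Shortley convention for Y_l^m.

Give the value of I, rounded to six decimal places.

Checks pass: Σm=0; 10 even; l₃=5∈[3,5].
(2·4+1)(2·1+1)(2·5+1) = 297
Δ: 0! 8! 2! / 11! → 1/495
sum: t=0:+1/576 = 1/576
3j²(4 1 5; 0 0 0) = Δ·Π!·Σ² = 5/99  (sign -1)
sum: t=0:+1/80640 = 1/80640
3j²(4 1 5; 4 -1 -3) = Δ·Π!·Σ² = 1/495  (sign +1)
combine: 4πI² = 297·5/99·1/495 = 1/33
take √, sign -1: I = -0.04910640

-0.049106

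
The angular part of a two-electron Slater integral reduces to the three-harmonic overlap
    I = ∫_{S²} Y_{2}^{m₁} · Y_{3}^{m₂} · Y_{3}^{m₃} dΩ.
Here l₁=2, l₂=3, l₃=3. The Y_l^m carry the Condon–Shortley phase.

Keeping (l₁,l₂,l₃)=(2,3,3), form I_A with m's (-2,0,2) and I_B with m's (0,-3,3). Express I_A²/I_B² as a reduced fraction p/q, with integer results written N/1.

l's match ⇒ only the (l;m) 3-j factors differ between A and B.
A: triangle coeff Δ(2,3,3) = 1/3780; Σ_t [2,2]: t=2:+1/24 = 1/24; (3j)²=1/21 [(2 3 3; -2 0 2)], sign=-1
B: triangle coeff Δ(2,3,3) = 1/3780; Σ_t [0,0]: t=0:+1/96 = 1/96; (3j)²=5/84 [(2 3 3; 0 -3 3)], sign=+1
I_A²/I_B² = (1/21)/(5/84) = 4/5

4/5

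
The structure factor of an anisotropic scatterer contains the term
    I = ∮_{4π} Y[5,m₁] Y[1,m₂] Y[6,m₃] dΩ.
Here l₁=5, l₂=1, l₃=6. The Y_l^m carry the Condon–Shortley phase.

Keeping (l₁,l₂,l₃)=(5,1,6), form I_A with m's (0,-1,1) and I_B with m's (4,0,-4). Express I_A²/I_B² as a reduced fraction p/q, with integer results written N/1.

21/20

l's match ⇒ only the (l;m) 3-j factors differ between A and B.
A: triangle coeff Δ(5,1,6) = 1/858; Σ_t [0,0]: t=0:+1/28800 = 1/28800; (3j)²=7/286 [(5 1 6; 0 -1 1)], sign=-1
B: triangle coeff Δ(5,1,6) = 1/858; Σ_t [0,0]: t=0:+1/362880 = 1/362880; (3j)²=10/429 [(5 1 6; 4 0 -4)], sign=+1
I_A²/I_B² = (7/286)/(10/429) = 21/20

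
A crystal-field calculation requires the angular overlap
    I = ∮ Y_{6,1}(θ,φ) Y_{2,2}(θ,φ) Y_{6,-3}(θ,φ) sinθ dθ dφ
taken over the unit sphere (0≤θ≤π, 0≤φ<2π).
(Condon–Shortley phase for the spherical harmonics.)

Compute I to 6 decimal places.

0.177674

Checks pass: Σm=0; 14 even; l₃=6∈[4,8].
(2·6+1)(2·2+1)(2·6+1) = 845
Δ: 2! 10! 2! / 15! → 1/90090
sum: t=0:+1/69120 t=1:−1/14400 t=2:+1/69120 = -7/172800
3j²(6 2 6; 0 0 0) = Δ·Π!·Σ² = 14/715  (sign -1)
sum: t=2:+1/120960 = 1/120960
3j²(6 2 6; 1 2 -3) = Δ·Π!·Σ² = 24/1001  (sign -1)
combine: 4πI² = 845·14/715·24/1001 = 48/121
take √, sign +1: I = 0.17767364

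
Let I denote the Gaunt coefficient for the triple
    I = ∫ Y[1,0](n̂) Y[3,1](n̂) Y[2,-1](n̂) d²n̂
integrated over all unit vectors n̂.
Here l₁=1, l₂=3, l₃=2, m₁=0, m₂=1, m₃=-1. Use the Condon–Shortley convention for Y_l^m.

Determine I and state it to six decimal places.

m-sum 0 ✓  L=6 even ✓  2≤2≤4 ✓
Π(2lᵢ+1) = 3×7×5 = 105
triangle coeff Δ(1,3,2) = 1/105
Σ_t [1,1]: t=1:−1/4 = -1/4
(3j)²=3/35 [(1 3 2; 0 0 0)], sign=-1
Σ_t [1,1]: t=1:−1/6 = -1/6
(3j)²=8/105 [(1 3 2; 0 1 -1)], sign=+1
⇒ 4πI² = 24/35
I = (-1)√(24/35/(4π)) = -0.23359668

-0.233597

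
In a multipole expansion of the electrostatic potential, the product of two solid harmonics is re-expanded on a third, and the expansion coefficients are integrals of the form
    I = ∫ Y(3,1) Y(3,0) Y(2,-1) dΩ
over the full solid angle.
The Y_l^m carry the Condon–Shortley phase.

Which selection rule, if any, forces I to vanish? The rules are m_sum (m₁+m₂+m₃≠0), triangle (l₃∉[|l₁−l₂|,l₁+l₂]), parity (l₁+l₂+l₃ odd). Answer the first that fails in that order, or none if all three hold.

m₁+m₂+m₃ = 1 + 0 − 1 = 0  ✓
triangle: |3−3|=0 ≤ l₃=2 ≤ 3+3=6  ✓
parity: l₁+l₂+l₃ = 8 is even  ✓

none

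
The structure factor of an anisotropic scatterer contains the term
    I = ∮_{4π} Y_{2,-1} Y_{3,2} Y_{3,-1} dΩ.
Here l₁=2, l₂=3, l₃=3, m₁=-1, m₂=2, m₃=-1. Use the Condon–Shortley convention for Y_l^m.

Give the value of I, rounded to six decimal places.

Rules hold: Σm=0, L=8 even, 1≤3≤5.
N = 5·7·7 = 245
Δ = 2!·2!·4!/9! = 1/3780
Racah Σ t=0..2: t=0:+1/24 t=1:−1/4 t=2:+1/24 = -1/6
⇒ 3j(2 3 3; 0 0 0)² = 4/105, sgn +1
Racah Σ t=1..2: t=1:−1/48 t=2:+1/12 = 1/16
⇒ 3j(2 3 3; -1 2 -1)² = 1/28, sgn +1
4πI² = N·(3j₀)²·(3jₘ)² = 1/3
I = +1·√(0.333333/4π) = 0.16286750

0.162868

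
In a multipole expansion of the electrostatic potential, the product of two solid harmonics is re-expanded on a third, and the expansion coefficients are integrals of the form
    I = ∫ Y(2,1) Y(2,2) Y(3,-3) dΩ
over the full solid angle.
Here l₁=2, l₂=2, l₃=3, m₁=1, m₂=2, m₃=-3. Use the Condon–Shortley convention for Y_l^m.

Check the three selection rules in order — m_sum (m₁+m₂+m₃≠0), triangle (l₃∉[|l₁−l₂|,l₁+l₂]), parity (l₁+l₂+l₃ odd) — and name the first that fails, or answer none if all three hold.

m₁+m₂+m₃ = 1 + 2 − 3 = 0  ✓
triangle: |2−2|=0 ≤ l₃=3 ≤ 2+2=4  ✓
parity: l₁+l₂+l₃ = 7 is odd  ✗

parity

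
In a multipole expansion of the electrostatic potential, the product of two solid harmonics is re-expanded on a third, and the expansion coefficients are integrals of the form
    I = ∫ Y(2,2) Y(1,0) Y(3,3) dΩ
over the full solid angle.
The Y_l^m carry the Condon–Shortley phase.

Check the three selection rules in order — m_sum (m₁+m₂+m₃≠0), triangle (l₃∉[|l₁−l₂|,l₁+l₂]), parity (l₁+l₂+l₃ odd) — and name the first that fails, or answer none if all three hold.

m₁+m₂+m₃ = 2 + 0 + 3 = 5  ✗
triangle: |2−1|=1 ≤ l₃=3 ≤ 2+1=3
parity: l₁+l₂+l₃ = 6 is even

m_sum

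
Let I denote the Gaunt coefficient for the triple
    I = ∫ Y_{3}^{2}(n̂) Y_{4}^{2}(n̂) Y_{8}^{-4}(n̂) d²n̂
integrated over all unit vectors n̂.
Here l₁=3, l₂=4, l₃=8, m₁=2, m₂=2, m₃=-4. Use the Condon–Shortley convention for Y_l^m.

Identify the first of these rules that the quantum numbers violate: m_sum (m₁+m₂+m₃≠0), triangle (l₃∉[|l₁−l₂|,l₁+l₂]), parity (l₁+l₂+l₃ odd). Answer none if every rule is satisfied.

Σmᵢ = 0  ✓
l₃∈[|l₁−l₂|,l₁+l₂]=[1,7], have l₃=8  ✗
Σlᵢ = 15 ⇒ odd

triangle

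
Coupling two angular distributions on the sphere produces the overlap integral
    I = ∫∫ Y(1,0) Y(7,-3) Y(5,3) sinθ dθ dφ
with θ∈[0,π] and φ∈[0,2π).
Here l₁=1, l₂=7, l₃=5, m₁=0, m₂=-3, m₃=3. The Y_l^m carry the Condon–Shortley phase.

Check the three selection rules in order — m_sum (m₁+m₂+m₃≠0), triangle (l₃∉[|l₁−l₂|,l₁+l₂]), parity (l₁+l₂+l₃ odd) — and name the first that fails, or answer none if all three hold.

azimuthal sum: 0 − 3 + 3 = 0  ✓
6 ≤ 5 ≤ 8 (triangle on l)  ✗
L = 1 + 7 + 5 = 13 (odd)

triangle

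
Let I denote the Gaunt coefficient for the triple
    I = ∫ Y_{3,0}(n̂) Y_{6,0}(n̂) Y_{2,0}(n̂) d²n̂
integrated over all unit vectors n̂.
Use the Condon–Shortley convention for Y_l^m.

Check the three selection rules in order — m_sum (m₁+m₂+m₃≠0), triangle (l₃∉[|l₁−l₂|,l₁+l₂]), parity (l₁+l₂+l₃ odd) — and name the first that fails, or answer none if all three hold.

azimuthal sum: 0 + 0 + 0 = 0  ✓
3 ≤ 2 ≤ 9 (triangle on l)  ✗
L = 3 + 6 + 2 = 11 (odd)

triangle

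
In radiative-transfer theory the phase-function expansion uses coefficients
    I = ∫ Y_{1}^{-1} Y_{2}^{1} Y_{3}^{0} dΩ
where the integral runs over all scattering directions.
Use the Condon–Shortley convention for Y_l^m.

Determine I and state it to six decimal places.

0.143048

Rules hold: Σm=0, L=6 even, 1≤3≤3.
N = 3·5·7 = 105
Δ = 0!·2!·4!/7! = 1/105
Racah Σ t=0..0: t=0:+1/4 = 1/4
⇒ 3j(1 2 3; 0 0 0)² = 3/35, sgn -1
Racah Σ t=0..0: t=0:+1/12 = 1/12
⇒ 3j(1 2 3; -1 1 0)² = 1/35, sgn -1
4πI² = N·(3j₀)²·(3jₘ)² = 9/35
I = +1·√(0.257143/4π) = 0.14304817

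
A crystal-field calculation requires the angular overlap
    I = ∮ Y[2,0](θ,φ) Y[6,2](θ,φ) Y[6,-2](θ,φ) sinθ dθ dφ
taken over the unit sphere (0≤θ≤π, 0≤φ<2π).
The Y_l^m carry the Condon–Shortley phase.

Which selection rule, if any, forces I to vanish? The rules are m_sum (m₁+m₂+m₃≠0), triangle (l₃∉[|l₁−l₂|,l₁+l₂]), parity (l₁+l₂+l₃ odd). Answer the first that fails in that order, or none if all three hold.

none

Σmᵢ = 0  ✓
l₃∈[|l₁−l₂|,l₁+l₂]=[4,8], have l₃=6  ✓
Σlᵢ = 14 ⇒ even  ✓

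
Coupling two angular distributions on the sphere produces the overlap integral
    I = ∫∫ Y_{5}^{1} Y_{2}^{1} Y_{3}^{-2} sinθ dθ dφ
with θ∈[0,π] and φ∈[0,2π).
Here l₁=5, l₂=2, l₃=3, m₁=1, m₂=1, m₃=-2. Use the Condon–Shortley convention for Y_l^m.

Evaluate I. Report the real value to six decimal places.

-0.117387

m-sum 0 ✓  L=10 even ✓  3≤3≤7 ✓
Π(2lᵢ+1) = 11×5×7 = 385
triangle coeff Δ(5,2,3) = 1/2310
Σ_t [2,2]: t=2:+1/144 = 1/144
(3j)²=10/231 [(5 2 3; 0 0 0)], sign=-1
Σ_t [3,3]: t=3:−1/720 = -1/720
(3j)²=4/385 [(5 2 3; 1 1 -2)], sign=+1
⇒ 4πI² = 40/231
I = (-1)√(40/231/(4π)) = -0.11738675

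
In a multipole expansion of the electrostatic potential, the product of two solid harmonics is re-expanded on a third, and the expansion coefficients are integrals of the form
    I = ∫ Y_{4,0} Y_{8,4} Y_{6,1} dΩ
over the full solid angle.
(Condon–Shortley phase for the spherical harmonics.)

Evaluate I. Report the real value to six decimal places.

0.000000

m-sum = 0 + 4 + 1 = 5 ≠ 0 ⇒ I = 0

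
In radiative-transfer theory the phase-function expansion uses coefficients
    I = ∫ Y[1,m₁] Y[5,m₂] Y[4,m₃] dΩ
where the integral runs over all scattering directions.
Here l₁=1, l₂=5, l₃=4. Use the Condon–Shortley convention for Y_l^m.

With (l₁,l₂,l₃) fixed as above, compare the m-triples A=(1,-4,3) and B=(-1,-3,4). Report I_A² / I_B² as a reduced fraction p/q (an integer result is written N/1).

l's match ⇒ only the (l;m) 3-j factors differ between A and B.
A: triangle coeff Δ(1,5,4) = 1/495; Σ_t [0,0]: t=0:+1/10080 = 1/10080; (3j)²=4/55 [(1 5 4; 1 -4 3)], sign=-1
B: triangle coeff Δ(1,5,4) = 1/495; Σ_t [2,2]: t=2:+1/80640 = 1/80640; (3j)²=1/495 [(1 5 4; -1 -3 4)], sign=+1
I_A²/I_B² = (4/55)/(1/495) = 36/1

36/1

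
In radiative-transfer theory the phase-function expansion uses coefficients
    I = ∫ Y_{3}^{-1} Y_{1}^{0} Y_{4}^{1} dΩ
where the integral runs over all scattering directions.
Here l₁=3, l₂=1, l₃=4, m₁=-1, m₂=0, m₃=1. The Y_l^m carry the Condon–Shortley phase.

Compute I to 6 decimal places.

-0.238414

m-sum 0 ✓  L=8 even ✓  2≤4≤4 ✓
Π(2lᵢ+1) = 7×3×9 = 189
triangle coeff Δ(3,1,4) = 1/252
Σ_t [0,0]: t=0:+1/36 = 1/36
(3j)²=4/63 [(3 1 4; 0 0 0)], sign=+1
Σ_t [0,0]: t=0:+1/48 = 1/48
(3j)²=5/84 [(3 1 4; -1 0 1)], sign=-1
⇒ 4πI² = 5/7
I = (-1)√(5/7/(4π)) = -0.23841361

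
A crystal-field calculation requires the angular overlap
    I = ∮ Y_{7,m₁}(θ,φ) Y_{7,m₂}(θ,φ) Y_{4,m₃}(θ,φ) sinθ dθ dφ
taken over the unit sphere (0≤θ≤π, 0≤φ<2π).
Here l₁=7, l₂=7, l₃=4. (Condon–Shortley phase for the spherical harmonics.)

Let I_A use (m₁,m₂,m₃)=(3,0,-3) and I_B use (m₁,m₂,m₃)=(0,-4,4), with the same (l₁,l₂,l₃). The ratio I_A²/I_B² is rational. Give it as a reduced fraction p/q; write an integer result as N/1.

l's match ⇒ only the (l;m) 3-j factors differ between A and B.
A: triangle coeff Δ(7,7,4) = 1/58198140; Σ_t [3,4]: t=3:−1/4354560 t=4:+1/2488320 = 1/5806080; (3j)²=525/92378 [(7 7 4; 3 0 -3)], sign=-1
B: triangle coeff Δ(7,7,4) = 1/58198140; Σ_t [3,3]: t=3:−1/17418240 = -1/17418240; (3j)²=175/12597 [(7 7 4; 0 -4 4)], sign=-1
I_A²/I_B² = (525/92378)/(175/12597) = 9/22

9/22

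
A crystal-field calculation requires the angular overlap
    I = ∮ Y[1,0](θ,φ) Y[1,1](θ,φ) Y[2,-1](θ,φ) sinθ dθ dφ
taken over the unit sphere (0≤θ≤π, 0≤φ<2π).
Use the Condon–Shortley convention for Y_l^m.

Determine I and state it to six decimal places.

Rules hold: Σm=0, L=4 even, 0≤2≤2.
N = 3·3·5 = 45
Δ = 0!·2!·2!/5! = 1/30
Racah Σ t=0..0: t=0:+1/1 = 1/1
⇒ 3j(1 1 2; 0 0 0)² = 2/15, sgn +1
Racah Σ t=0..0: t=0:+1/2 = 1/2
⇒ 3j(1 1 2; 0 1 -1)² = 1/10, sgn -1
4πI² = N·(3j₀)²·(3jₘ)² = 3/5
I = -1·√(0.6/4π) = -0.21850969

-0.218510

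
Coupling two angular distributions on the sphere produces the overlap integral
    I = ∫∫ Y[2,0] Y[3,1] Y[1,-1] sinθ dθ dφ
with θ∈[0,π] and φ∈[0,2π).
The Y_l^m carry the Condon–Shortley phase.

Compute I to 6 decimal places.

Checks pass: Σm=0; 6 even; l₃=1∈[1,5].
(2·2+1)(2·3+1)(2·1+1) = 105
Δ: 4! 0! 2! / 7! → 1/105
sum: t=2:+1/4 = 1/4
3j²(2 3 1; 0 0 0) = Δ·Π!·Σ² = 3/35  (sign -1)
sum: t=2:+1/8 = 1/8
3j²(2 3 1; 0 1 -1) = Δ·Π!·Σ² = 2/35  (sign +1)
combine: 4πI² = 105·3/35·2/35 = 18/35
take √, sign -1: I = -0.20230066

-0.202301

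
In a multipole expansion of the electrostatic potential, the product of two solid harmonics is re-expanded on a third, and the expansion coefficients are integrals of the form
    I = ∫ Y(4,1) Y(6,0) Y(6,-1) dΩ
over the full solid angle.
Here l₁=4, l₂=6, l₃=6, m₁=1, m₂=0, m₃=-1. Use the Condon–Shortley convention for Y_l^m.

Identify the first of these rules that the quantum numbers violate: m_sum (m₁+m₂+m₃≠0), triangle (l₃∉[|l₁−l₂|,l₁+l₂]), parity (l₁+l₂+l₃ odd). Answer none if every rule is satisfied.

azimuthal sum: 1 + 0 − 1 = 0  ✓
2 ≤ 6 ≤ 10 (triangle on l)  ✓
L = 4 + 6 + 6 = 16 (even)  ✓

none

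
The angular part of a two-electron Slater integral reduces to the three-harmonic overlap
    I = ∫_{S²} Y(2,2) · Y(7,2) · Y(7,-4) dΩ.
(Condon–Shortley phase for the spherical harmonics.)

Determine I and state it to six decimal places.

-0.163963

Checks pass: Σm=0; 16 even; l₃=7∈[5,9].
(2·2+1)(2·7+1)(2·7+1) = 1125
Δ: 2! 2! 12! / 17! → 1/185640
sum: t=0:+1/2419200 t=1:−1/518400 t=2:+1/2419200 = -1/907200
3j²(2 7 7; 0 0 0) = Δ·Π!·Σ² = 56/3315  (sign +1)
sum: t=0:+1/8709120 = 1/8709120
3j²(2 7 7; 2 2 -4) = Δ·Π!·Σ² = 55/3094  (sign -1)
combine: 4πI² = 1125·56/3315·55/3094 = 16500/48841
take √, sign -1: I = -0.16396259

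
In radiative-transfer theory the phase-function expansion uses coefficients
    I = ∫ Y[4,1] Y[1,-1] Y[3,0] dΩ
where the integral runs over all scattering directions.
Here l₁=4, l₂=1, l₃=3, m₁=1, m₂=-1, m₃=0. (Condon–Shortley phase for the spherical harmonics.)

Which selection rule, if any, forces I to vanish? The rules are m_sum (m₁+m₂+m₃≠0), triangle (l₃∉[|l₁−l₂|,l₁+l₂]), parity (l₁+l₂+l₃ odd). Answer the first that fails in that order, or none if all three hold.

none

Σmᵢ = 0  ✓
l₃∈[|l₁−l₂|,l₁+l₂]=[3,5], have l₃=3  ✓
Σlᵢ = 8 ⇒ even  ✓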